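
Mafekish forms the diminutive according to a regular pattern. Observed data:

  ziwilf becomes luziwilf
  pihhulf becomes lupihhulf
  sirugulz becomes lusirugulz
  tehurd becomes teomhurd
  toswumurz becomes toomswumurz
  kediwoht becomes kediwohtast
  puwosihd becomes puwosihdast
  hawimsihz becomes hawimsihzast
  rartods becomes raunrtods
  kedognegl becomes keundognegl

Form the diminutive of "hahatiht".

hahatihtast

sirugulz and toswumurz both end in -z yet inflect differently (lusirugulz, toomswumurz), so the final letter is not what conditions the rule; the second-to-last letter is.
"hahatiht" has second-to-last letter 'h'. The stems whose second-to-last letter is 'h' (kediwoht → kediwohtast, puwosihd → puwosihdast, hawimsihz → hawimsihzast) add -ast.
So hahatiht → hahatihtast.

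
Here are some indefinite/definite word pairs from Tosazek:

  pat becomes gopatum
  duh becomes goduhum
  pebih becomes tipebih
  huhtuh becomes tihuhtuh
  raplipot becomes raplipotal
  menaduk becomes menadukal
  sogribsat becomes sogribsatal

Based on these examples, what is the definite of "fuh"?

duh and pebih both end in -h yet inflect differently (goduhum, tipebih), so the final letter is not what conditions the rule; the number of vowels is.
"fuh" has 1 vowel. The stems with 1 vowel (pat → gopatum, duh → goduhum) add go- … -um around the stem.
The other patterns: stems with 2 vowels add the prefix ti-; stems with 3 vowels add -al.
So fuh → gofuhum.

gofuhum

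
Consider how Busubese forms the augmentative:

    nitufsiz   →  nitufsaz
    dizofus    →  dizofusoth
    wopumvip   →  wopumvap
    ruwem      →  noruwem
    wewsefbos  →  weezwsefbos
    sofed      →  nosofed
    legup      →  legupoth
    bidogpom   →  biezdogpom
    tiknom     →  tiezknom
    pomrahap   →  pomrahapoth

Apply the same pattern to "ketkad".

bidogpom and ruwem both end in -m yet inflect differently (biezdogpom, noruwem), so the final letter is not what conditions the rule; the last vowel is.
"ketkad" has last vowel 'a'. The one such stem in the data (pomrahap → pomrahapoth) adds -oth, so the same rule applies.
The other patterns: stems whose last vowel is 'o' insert -ez- after the first vowel; stems whose last vowel is 'e' add the prefix no-; stems whose last vowel is 'i' change the last vowel to 'a'.
So ketkad → ketkadoth.

ketkadoth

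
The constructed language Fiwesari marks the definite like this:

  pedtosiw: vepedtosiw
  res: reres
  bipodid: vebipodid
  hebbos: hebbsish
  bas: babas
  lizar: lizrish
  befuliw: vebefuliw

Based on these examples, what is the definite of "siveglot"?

"siveglot" has 3 vowels. The stems with 3 vowels (bipodid → vebipodid, pedtosiw → vepedtosiw, befuliw → vebefuliw) add the prefix ve-.
The other patterns: stems with 1 vowel repeat the first consonant+vowel as a prefix; stems with 2 vowels delete the last vowel and add -ish.
So siveglot → vesiveglot.

vesiveglot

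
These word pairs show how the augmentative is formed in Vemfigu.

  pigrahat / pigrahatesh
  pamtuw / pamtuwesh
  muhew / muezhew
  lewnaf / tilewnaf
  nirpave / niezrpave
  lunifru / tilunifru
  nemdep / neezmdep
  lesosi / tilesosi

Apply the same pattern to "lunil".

"lunil" begins with l-. The stems beginning with l- (lesosi → tilesosi, lewnaf → tilewnaf, lunifru → tilunifru) add the prefix ti-.
The other patterns: stems beginning with p- add -esh; stems beginning with m- or n- insert -ez- after the first vowel.
So lunil → tilunil.

tilunil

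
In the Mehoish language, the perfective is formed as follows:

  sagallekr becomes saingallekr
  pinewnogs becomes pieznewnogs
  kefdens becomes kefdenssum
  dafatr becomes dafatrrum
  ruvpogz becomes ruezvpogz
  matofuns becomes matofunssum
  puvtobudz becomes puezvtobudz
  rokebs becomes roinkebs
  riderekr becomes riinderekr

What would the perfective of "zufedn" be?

zuezfedn

riderekr and dafatr both end in -r yet inflect differently (riinderekr, dafatrrum), so the final letter is not what conditions the rule; the second-to-last letter is.
"zufedn" has second-to-last letter 'd'. The one such stem in the data (puvtobudz → puezvtobudz) inserts -ez- after the first vowel (as do ruvpogz, pinewnogs), so the same rule applies.
So zufedn → zuezfedn.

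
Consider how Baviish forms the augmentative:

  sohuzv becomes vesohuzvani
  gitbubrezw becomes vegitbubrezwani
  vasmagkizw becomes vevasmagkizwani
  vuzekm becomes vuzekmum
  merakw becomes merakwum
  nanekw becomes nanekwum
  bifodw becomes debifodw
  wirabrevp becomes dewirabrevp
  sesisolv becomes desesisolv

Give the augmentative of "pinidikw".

pinidikwum

gitbubrezw and merakw both end in -w yet inflect differently (vegitbubrezwani, merakwum), so the final letter is not what conditions the rule; the second-to-last letter is.
"pinidikw" has second-to-last letter 'k'. The stems whose second-to-last letter is 'k' (vuzekm → vuzekmum, merakw → merakwum, nanekw → nanekwum) add -um.
So pinidikw → pinidikwum.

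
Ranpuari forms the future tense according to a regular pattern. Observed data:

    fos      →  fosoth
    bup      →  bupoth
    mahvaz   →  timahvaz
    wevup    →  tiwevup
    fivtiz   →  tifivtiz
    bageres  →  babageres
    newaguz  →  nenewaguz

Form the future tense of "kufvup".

tikufvup

bup and wevup both end in -p yet inflect differently (bupoth, tiwevup), so the final letter is not what conditions the rule; the number of vowels is.
"kufvup" has 2 vowels. The stems with 2 vowels (mahvaz → timahvaz, wevup → tiwevup, fivtiz → tifivtiz) add the prefix ti-.
The other patterns: stems with 1 vowel add -oth; stems with 3 vowels repeat the first consonant+vowel as a prefix.
So kufvup → tikufvup.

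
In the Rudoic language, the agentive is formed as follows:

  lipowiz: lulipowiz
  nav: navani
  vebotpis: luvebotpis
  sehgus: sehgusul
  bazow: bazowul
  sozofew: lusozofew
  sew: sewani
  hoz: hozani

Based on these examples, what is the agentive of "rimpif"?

sew and bazow both end in -w yet inflect differently (sewani, bazowul), so the final letter is not what conditions the rule; the number of vowels is.
"rimpif" has 2 vowels. The stems with 2 vowels (sehgus → sehgusul, bazow → bazowul) add -ul.
The other patterns: stems with 1 vowel add -ani; stems with 3 vowels add the prefix lu-.
So rimpif → rimpiful.

rimpiful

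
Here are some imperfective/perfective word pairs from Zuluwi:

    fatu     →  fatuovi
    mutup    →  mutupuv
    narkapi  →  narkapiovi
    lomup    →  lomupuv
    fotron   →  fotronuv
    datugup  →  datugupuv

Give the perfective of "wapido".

wapidoovi

fatu and lomup both have last vowel 'u' yet inflect differently (fatuovi, lomupuv), so the last vowel is not what conditions the rule; whether the stem ends in a vowel or a consonant is.
"wapido" ends in a vowel. The stems ending in a vowel (narkapi → narkapiovi, fatu → fatuovi) add -ovi.
The other pattern: stems ending in a consonant add -uv.
So wapido → wapidoovi.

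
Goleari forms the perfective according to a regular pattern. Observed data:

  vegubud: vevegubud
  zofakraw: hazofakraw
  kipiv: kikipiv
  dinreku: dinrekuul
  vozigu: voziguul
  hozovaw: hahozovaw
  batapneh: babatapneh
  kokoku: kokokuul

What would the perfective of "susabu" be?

susabuul

dinreku and vegubud both have last vowel 'u' yet inflect differently (dinrekuul, vevegubud), so the last vowel is not what conditions the rule; the final letter is.
"susabu" ends in -u. The stems ending in -u (dinreku → dinrekuul, kokoku → kokokuul, vozigu → voziguul) add -ul.
The other patterns: stems ending in -w add the prefix ha-; stems ending in -d, -h or -v repeat the first consonant+vowel as a prefix.
So susabu → susabuul.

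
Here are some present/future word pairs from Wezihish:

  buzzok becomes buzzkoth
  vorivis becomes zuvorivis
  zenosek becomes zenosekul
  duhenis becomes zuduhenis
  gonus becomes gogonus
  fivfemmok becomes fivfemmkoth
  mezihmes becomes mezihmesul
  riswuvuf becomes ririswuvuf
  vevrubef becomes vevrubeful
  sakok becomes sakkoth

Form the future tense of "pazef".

vorivis and mezihmes both end in -s yet inflect differently (zuvorivis, mezihmesul), so the final letter is not what conditions the rule; the last vowel is.
"pazef" has last vowel 'e'. The stems whose last vowel is 'e' (mezihmes → mezihmesul, vevrubef → vevrubeful, zenosek → zenosekul) add -ul.
The other patterns: stems whose last vowel is 'i' add the prefix zu-; stems whose last vowel is 'o' delete the last vowel and add -oth; stems whose last vowel is 'u' repeat the first consonant+vowel as a prefix.
So pazef → pazeful.

pazeful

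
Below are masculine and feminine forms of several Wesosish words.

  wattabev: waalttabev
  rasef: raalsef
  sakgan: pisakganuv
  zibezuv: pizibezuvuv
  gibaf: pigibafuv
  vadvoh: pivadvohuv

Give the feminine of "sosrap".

pisosrapuv

wattabev and zibezuv both end in -v yet inflect differently (waalttabev, pizibezuvuv), so the final letter is not what conditions the rule; the last vowel is.
"sosrap" has last vowel 'a'. The stems whose last vowel is 'a' (sakgan → pisakganuv, gibaf → pigibafuv) add pi- … -uv around the stem.
The other pattern: stems whose last vowel is 'e' insert -al- after the first vowel.
So sosrap → pisosrapuv.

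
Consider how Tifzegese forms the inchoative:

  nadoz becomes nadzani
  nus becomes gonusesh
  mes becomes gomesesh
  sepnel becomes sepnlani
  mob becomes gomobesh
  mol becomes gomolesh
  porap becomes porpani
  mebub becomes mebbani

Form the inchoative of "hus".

gohusesh

sepnel and mol both end in -l yet inflect differently (sepnlani, gomolesh), so the final letter is not what conditions the rule; the number of vowels is.
"hus" has 1 vowel. The stems with 1 vowel (mol → gomolesh, mes → gomesesh, mob → gomobesh) add go- … -esh around the stem.
The other pattern: stems with 2 vowels delete the last vowel and add -ani.
So hus → gohusesh.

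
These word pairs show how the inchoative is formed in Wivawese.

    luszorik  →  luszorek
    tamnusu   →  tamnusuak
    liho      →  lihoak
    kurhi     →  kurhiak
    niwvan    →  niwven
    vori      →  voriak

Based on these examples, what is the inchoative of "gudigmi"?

gudigmiak

"gudigmi" ends in a vowel. The stems ending in a vowel (liho → lihoak, tamnusu → tamnusuak, vori → voriak) add -ak.
So gudigmi → gudigmiak.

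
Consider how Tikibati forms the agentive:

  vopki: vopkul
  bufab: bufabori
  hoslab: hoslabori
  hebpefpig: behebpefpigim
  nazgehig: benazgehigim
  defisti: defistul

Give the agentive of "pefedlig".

"pefedlig" ends in -g. The stems ending in -g (hebpefpig → behebpefpigim, nazgehig → benazgehigim) add be- … -im around the stem.
The other patterns: stems ending in -i drop the final letter and add -ul; stems ending in -b add -ori.
So pefedlig → bepefedligim.

bepefedligim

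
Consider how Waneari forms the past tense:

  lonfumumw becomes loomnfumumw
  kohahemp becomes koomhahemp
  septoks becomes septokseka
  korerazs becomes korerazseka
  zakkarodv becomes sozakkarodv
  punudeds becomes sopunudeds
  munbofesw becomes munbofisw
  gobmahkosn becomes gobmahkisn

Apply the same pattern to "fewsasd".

"fewsasd" has second-to-last letter 's'. The stems whose second-to-last letter is 's' (munbofesw → munbofisw, gobmahkosn → gobmahkisn) change the last vowel to 'i'.
So fewsasd → fewsisd.

fewsisd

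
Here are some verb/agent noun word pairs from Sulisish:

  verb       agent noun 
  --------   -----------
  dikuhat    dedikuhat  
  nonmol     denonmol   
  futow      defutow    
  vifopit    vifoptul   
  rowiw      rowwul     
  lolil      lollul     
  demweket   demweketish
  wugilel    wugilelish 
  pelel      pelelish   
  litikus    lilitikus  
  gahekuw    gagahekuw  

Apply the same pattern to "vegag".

devegag

dikuhat and vifopit both end in -t yet inflect differently (dedikuhat, vifoptul), so the final letter is not what conditions the rule; the last vowel is.
"vegag" has last vowel 'a'. The one such stem in the data (dikuhat → dedikuhat) adds the prefix de-, so the same rule applies.
So vegag → devegag.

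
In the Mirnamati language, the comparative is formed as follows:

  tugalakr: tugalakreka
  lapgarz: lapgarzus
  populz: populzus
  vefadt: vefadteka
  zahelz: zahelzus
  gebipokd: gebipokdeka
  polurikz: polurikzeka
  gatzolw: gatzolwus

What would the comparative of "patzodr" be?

polurikz and populz both end in -z yet inflect differently (polurikzeka, populzus), so the final letter is not what conditions the rule; the second-to-last letter is.
"patzodr" has second-to-last letter 'd'. The one such stem in the data (vefadt → vefadteka) adds -eka, so the same rule applies.
The other pattern: stems whose second-to-last letter is 'l' or 'r' add -us.
So patzodr → patzodreka.

patzodreka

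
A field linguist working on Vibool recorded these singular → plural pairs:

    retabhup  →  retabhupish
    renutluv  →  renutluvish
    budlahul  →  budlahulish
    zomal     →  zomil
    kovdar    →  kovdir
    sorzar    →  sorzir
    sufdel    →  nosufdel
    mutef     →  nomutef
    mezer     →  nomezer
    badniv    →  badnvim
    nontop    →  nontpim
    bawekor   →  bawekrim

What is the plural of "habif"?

budlahul and zomal both end in -l yet inflect differently (budlahulish, zomil), so the final letter is not what conditions the rule; the last vowel is.
"habif" has last vowel 'i'. The one such stem in the data (badniv → badnvim) deletes the last vowel and adds -im (as do nontop, bawekor), so the same rule applies.
So habif → habfim.

habfim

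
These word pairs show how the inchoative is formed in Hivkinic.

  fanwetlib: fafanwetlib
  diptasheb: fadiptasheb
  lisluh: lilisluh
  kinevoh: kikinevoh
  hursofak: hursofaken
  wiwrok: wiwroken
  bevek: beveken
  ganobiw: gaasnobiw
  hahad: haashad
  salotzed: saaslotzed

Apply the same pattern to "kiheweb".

"kiheweb" ends in -b. The stems ending in -b (fanwetlib → fafanwetlib, diptasheb → fadiptasheb) add the prefix fa-.
The other patterns: stems ending in -h repeat the first consonant+vowel as a prefix; stems ending in -k add -en; stems ending in -d or -w insert -as- after the first vowel.
So kiheweb → fakiheweb.

fakiheweb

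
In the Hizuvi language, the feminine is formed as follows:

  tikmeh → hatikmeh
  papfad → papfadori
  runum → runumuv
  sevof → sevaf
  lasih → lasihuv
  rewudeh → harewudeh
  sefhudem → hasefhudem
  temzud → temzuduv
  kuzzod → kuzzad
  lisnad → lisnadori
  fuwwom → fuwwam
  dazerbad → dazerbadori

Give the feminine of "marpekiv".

marpekivuv

"marpekiv" has last vowel 'i'. The one such stem in the data (lasih → lasihuv) adds -uv, so the same rule applies.
So marpekiv → marpekivuv.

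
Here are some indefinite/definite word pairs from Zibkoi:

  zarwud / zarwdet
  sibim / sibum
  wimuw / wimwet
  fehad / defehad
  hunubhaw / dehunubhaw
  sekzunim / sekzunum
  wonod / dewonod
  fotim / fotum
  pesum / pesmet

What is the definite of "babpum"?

pesum and sekzunim both end in -m yet inflect differently (pesmet, sekzunum), so the final letter is not what conditions the rule; the last vowel is.
"babpum" has last vowel 'u'. The stems whose last vowel is 'u' (pesum → pesmet, wimuw → wimwet, zarwud → zarwdet) delete the last vowel and add -et.
So babpum → babpmet.

babpmet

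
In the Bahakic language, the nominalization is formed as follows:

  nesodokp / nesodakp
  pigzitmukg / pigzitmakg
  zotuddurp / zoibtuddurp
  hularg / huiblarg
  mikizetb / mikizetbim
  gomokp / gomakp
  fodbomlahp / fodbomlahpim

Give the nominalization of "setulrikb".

setulrakb

fodbomlahp and nesodokp both end in -p yet inflect differently (fodbomlahpim, nesodakp), so the final letter is not what conditions the rule; the second-to-last letter is.
"setulrikb" has second-to-last letter 'k'. The stems whose second-to-last letter is 'k' (nesodokp → nesodakp, pigzitmukg → pigzitmakg, gomokp → gomakp) change the last vowel to 'a'.
The other patterns: stems whose second-to-last letter is 'h' or 't' add -im; stems whose second-to-last letter is 'r' insert -ib- after the first vowel.
So setulrikb → setulrakb.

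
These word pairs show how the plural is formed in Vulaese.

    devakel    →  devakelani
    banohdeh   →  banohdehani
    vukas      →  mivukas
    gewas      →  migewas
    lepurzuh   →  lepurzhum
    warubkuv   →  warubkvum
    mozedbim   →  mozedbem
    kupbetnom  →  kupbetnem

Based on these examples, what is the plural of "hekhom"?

hekhem

banohdeh and lepurzuh both end in -h yet inflect differently (banohdehani, lepurzhum), so the final letter is not what conditions the rule; the last vowel is.
"hekhom" has last vowel 'o'. The one such stem in the data (kupbetnom → kupbetnem) changes the last vowel to 'e' (as does mozedbim), so the same rule applies.
The other patterns: stems whose last vowel is 'e' add -ani; stems whose last vowel is 'a' add the prefix mi-; stems whose last vowel is 'u' delete the last vowel and add -um.
So hekhom → hekhem.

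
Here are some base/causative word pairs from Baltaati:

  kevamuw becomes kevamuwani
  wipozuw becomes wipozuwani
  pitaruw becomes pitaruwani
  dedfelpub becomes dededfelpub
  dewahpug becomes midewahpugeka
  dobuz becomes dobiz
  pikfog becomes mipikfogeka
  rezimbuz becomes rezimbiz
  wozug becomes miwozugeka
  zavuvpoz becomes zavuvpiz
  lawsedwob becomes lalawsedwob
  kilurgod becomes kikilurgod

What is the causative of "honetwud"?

"honetwud" ends in -d. The one such stem in the data (kilurgod → kikilurgod) repeats the first consonant+vowel as a prefix (as do lawsedwob, dedfelpub), so the same rule applies.
The other patterns: stems ending in -g add mi- … -eka around the stem; stems ending in -w add -ani; stems ending in -z change the last vowel to 'i'.
So honetwud → hohonetwud.

hohonetwud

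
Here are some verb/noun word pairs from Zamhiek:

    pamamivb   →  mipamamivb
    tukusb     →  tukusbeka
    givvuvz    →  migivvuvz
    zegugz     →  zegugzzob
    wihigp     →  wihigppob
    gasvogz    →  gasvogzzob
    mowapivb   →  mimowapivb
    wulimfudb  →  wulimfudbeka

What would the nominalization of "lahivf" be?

milahivf

zegugz and givvuvz both end in -z yet inflect differently (zegugzzob, migivvuvz), so the final letter is not what conditions the rule; the second-to-last letter is.
"lahivf" has second-to-last letter 'v'. The stems whose second-to-last letter is 'v' (givvuvz → migivvuvz, pamamivb → mipamamivb, mowapivb → mimowapivb) add the prefix mi-.
So lahivf → milahivf.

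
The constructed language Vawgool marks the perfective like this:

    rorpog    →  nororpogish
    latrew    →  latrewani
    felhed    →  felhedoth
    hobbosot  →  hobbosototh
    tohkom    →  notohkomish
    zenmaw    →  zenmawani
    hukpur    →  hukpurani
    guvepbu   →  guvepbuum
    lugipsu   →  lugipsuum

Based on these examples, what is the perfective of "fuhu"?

hukpur and guvepbu both have last vowel 'u' yet inflect differently (hukpurani, guvepbuum), so the last vowel is not what conditions the rule; the final letter is.
"fuhu" ends in -u. The stems ending in -u (guvepbu → guvepbuum, lugipsu → lugipsuum) add -um.
So fuhu → fuhuum.

fuhuum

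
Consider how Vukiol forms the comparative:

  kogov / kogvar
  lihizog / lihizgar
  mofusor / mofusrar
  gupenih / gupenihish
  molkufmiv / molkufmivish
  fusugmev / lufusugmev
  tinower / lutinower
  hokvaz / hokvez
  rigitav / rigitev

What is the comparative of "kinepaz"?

"kinepaz" has last vowel 'a'. The stems whose last vowel is 'a' (hokvaz → hokvez, rigitav → rigitev) change the last vowel to 'e'.
So kinepaz → kinepez.

kinepez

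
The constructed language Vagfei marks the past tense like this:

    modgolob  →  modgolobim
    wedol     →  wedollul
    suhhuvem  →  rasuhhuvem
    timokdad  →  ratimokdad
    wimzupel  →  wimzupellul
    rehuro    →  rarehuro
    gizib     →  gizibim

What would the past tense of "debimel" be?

debimellul

wedol and modgolob both have last vowel 'o' yet inflect differently (wedollul, modgolobim), so the last vowel is not what conditions the rule; the final letter is.
"debimel" ends in -l. The stems ending in -l (wedol → wedollul, wimzupel → wimzupellul) double the final consonant and add -ul.
So debimel → debimellul.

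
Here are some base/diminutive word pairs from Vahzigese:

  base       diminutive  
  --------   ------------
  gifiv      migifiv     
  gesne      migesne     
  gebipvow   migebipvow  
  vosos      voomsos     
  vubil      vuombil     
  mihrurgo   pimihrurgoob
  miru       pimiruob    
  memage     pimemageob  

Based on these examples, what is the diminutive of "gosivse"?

migosivse

"gosivse" begins with g-. The stems beginning with g- (gesne → migesne, gifiv → migifiv, gebipvow → migebipvow) add the prefix mi-.
So gosivse → migosivse.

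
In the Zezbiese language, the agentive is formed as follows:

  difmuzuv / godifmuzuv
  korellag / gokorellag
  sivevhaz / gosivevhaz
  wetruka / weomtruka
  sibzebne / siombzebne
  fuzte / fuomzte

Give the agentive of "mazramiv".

gomazramiv

korellag and wetruka both have last vowel 'a' yet inflect differently (gokorellag, weomtruka), so the last vowel is not what conditions the rule; whether the stem ends in a vowel or a consonant is.
"mazramiv" ends in a consonant. The stems ending in a consonant (difmuzuv → godifmuzuv, korellag → gokorellag, sivevhaz → gosivevhaz) add the prefix go-.
So mazramiv → gomazramiv.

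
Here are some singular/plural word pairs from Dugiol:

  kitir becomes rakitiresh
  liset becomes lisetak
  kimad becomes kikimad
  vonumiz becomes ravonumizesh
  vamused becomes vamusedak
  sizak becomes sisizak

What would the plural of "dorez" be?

kimad and vamused both end in -d yet inflect differently (kikimad, vamusedak), so the final letter is not what conditions the rule; the last vowel is.
"dorez" has last vowel 'e'. The stems whose last vowel is 'e' (liset → lisetak, vamused → vamusedak) add -ak.
The other patterns: stems whose last vowel is 'i' add ra- … -esh around the stem; stems whose last vowel is 'a' repeat the first consonant+vowel as a prefix.
So dorez → dorezak.

dorezak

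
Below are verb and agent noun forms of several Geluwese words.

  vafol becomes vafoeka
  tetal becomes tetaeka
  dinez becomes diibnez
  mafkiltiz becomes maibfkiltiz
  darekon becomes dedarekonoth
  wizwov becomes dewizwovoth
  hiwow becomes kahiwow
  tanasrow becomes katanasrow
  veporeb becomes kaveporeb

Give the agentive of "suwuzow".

kasuwuzow

"suwuzow" ends in -w. The stems ending in -w (hiwow → kahiwow, tanasrow → katanasrow) add the prefix ka-.
The other patterns: stems ending in -l drop the final letter and add -eka; stems ending in -z insert -ib- after the first vowel; stems ending in -n or -v add de- … -oth around the stem.
So suwuzow → kasuwuzow.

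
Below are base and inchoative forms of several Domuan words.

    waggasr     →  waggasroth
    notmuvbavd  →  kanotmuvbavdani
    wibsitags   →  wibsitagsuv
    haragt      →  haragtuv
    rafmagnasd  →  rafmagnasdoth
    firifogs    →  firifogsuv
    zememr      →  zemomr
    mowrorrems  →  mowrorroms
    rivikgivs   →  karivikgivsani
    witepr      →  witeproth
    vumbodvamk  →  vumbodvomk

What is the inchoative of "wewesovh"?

kawewesovhani

rivikgivs and wibsitags both end in -s yet inflect differently (karivikgivsani, wibsitagsuv), so the final letter is not what conditions the rule; the second-to-last letter is.
"wewesovh" has second-to-last letter 'v'. The stems whose second-to-last letter is 'v' (rivikgivs → karivikgivsani, notmuvbavd → kanotmuvbavdani) add ka- … -ani around the stem.
The other patterns: stems whose second-to-last letter is 'g' add -uv; stems whose second-to-last letter is 'm' change the last vowel to 'o'; stems whose second-to-last letter is 'p' or 's' add -oth.
So wewesovh → kawewesovhani.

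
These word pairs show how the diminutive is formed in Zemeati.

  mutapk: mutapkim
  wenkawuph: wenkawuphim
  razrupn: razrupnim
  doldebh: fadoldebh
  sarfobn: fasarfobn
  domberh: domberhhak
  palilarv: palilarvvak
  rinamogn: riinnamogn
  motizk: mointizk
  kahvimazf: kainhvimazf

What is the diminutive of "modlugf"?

moindlugf

"modlugf" has second-to-last letter 'g'. The one such stem in the data (rinamogn → riinnamogn) inserts -in- after the first vowel (as do motizk, kahvimazf), so the same rule applies.
The other patterns: stems whose second-to-last letter is 'p' add -im; stems whose second-to-last letter is 'b' add the prefix fa-; stems whose second-to-last letter is 'r' double the final consonant and add -ak.
So modlugf → moindlugf.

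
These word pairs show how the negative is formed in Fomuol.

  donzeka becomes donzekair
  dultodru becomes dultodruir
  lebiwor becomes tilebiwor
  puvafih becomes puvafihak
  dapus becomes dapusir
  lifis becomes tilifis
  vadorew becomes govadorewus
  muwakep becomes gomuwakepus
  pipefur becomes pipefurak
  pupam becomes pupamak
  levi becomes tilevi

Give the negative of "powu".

powuak

dapus and lifis both end in -s yet inflect differently (dapusir, tilifis), so the final letter is not what conditions the rule; the first letter is.
"powu" begins with p-. The stems beginning with p- (puvafih → puvafihak, pupam → pupamak, pipefur → pipefurak) add -ak.
The other patterns: stems beginning with d- add -ir; stems beginning with l- add the prefix ti-; stems beginning with m- or v- add go- … -us around the stem.
So powu → powuak.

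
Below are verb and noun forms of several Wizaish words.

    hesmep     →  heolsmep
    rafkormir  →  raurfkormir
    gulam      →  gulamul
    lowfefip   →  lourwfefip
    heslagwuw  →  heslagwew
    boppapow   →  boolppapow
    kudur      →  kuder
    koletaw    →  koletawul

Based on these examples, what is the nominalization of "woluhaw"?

"woluhaw" has last vowel 'a'. The stems whose last vowel is 'a' (gulam → gulamul, koletaw → koletawul) add -ul.
So woluhaw → woluhawul.

woluhawul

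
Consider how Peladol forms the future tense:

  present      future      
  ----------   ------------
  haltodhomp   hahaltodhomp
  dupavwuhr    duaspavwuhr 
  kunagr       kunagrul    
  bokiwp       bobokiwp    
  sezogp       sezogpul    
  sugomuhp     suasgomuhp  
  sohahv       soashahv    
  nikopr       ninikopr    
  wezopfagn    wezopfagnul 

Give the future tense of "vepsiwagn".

vepsiwagnul

sezogp and sugomuhp both end in -p yet inflect differently (sezogpul, suasgomuhp), so the final letter is not what conditions the rule; the second-to-last letter is.
"vepsiwagn" has second-to-last letter 'g'. The stems whose second-to-last letter is 'g' (sezogp → sezogpul, wezopfagn → wezopfagnul, kunagr → kunagrul) add -ul.
The other patterns: stems whose second-to-last letter is 'h' insert -as- after the first vowel; stems whose second-to-last letter is 'm', 'p' or 'w' repeat the first consonant+vowel as a prefix.
So vepsiwagn → vepsiwagnul.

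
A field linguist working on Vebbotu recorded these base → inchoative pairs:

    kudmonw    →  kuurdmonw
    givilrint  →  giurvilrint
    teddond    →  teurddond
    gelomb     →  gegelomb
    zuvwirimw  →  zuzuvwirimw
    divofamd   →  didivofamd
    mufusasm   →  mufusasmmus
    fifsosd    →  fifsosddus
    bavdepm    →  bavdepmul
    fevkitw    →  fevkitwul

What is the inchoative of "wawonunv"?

waurwonunv

kudmonw and zuvwirimw both end in -w yet inflect differently (kuurdmonw, zuzuvwirimw), so the final letter is not what conditions the rule; the second-to-last letter is.
"wawonunv" has second-to-last letter 'n'. The stems whose second-to-last letter is 'n' (kudmonw → kuurdmonw, givilrint → giurvilrint, teddond → teurddond) insert -ur- after the first vowel.
The other patterns: stems whose second-to-last letter is 'm' repeat the first consonant+vowel as a prefix; stems whose second-to-last letter is 's' double the final consonant and add -us; stems whose second-to-last letter is 'p' or 't' add -ul.
So wawonunv → waurwonunv.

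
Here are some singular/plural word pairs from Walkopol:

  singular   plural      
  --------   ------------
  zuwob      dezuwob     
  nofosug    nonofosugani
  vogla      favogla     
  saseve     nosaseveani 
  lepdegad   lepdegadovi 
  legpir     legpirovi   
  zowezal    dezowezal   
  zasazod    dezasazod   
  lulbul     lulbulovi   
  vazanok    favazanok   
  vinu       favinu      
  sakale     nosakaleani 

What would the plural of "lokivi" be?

lokiviovi

lulbul and zowezal both end in -l yet inflect differently (lulbulovi, dezowezal), so the final letter is not what conditions the rule; the first letter is.
"lokivi" begins with l-. The stems beginning with l- (lepdegad → lepdegadovi, lulbul → lulbulovi, legpir → legpirovi) add -ovi.
The other patterns: stems beginning with v- add the prefix fa-; stems beginning with z- add the prefix de-; stems beginning with n- or s- add no- … -ani around the stem.
So lokivi → lokiviovi.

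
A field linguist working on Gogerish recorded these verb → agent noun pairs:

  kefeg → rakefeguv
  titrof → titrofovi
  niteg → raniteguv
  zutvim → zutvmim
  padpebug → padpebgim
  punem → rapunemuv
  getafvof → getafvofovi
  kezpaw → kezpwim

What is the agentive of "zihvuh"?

niteg and padpebug both end in -g yet inflect differently (raniteguv, padpebgim), so the final letter is not what conditions the rule; the last vowel is.
"zihvuh" has last vowel 'u'. The one such stem in the data (padpebug → padpebgim) deletes the last vowel and adds -im (as do zutvim, kezpaw), so the same rule applies.
So zihvuh → zihvhim.

zihvhim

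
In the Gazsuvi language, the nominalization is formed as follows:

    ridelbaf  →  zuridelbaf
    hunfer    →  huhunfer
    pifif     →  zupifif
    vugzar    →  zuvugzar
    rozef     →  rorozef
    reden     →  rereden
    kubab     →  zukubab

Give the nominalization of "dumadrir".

rozef and ridelbaf both end in -f yet inflect differently (rorozef, zuridelbaf), so the final letter is not what conditions the rule; the last vowel is.
"dumadrir" has last vowel 'i'. The one such stem in the data (pifif → zupifif) adds the prefix zu-, so the same rule applies.
The other pattern: stems whose last vowel is 'e' repeat the first consonant+vowel as a prefix.
So dumadrir → zudumadrir.

zudumadrir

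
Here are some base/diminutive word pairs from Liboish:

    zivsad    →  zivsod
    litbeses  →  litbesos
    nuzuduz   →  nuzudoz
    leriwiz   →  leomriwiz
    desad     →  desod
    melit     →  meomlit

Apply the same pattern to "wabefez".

"wabefez" has last vowel 'e'. The one such stem in the data (litbeses → litbesos) changes the last vowel to 'o' (as do desad, nuzuduz), so the same rule applies.
So wabefez → wabefoz.

wabefoz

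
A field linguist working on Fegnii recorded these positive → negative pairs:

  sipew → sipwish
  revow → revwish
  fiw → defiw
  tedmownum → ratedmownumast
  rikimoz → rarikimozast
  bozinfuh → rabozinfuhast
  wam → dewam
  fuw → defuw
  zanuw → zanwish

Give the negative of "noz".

fiw and zanuw both end in -w yet inflect differently (defiw, zanwish), so the final letter is not what conditions the rule; the number of vowels is.
"noz" has 1 vowel. The stems with 1 vowel (fiw → defiw, wam → dewam, fuw → defuw) add the prefix de-.
The other patterns: stems with 2 vowels delete the last vowel and add -ish; stems with 3 vowels add ra- … -ast around the stem.
So noz → denoz.

denoz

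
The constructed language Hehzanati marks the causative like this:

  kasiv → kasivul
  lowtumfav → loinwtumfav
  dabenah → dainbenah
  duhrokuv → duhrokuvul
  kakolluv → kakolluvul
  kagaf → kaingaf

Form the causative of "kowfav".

koinwfav

lowtumfav and kakolluv both end in -v yet inflect differently (loinwtumfav, kakolluvul), so the final letter is not what conditions the rule; the last vowel is.
"kowfav" has last vowel 'a'. The stems whose last vowel is 'a' (dabenah → dainbenah, kagaf → kaingaf, lowtumfav → loinwtumfav) insert -in- after the first vowel.
So kowfav → koinwfav.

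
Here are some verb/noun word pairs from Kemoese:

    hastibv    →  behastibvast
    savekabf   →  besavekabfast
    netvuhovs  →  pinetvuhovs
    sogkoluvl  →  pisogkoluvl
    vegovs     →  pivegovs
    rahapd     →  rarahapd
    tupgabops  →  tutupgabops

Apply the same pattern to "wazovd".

netvuhovs and tupgabops both end in -s yet inflect differently (pinetvuhovs, tutupgabops), so the final letter is not what conditions the rule; the second-to-last letter is.
"wazovd" has second-to-last letter 'v'. The stems whose second-to-last letter is 'v' (netvuhovs → pinetvuhovs, sogkoluvl → pisogkoluvl, vegovs → pivegovs) add the prefix pi-.
The other patterns: stems whose second-to-last letter is 'b' add be- … -ast around the stem; stems whose second-to-last letter is 'p' repeat the first consonant+vowel as a prefix.
So wazovd → piwazovd.

piwazovd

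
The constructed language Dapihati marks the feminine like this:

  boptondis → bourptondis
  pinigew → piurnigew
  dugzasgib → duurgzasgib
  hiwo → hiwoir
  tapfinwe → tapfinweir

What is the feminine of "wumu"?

wumuir

pinigew and tapfinwe both have last vowel 'e' yet inflect differently (piurnigew, tapfinweir), so the last vowel is not what conditions the rule; whether the stem ends in a vowel or a consonant is.
"wumu" ends in a vowel. The stems ending in a vowel (hiwo → hiwoir, tapfinwe → tapfinweir) add -ir.
The other pattern: stems ending in a consonant insert -ur- after the first vowel.
So wumu → wumuir.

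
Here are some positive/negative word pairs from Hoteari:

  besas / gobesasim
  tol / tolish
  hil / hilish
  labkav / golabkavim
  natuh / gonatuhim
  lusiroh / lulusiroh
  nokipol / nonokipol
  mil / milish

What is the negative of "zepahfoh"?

zezepahfoh

mil and nokipol both end in -l yet inflect differently (milish, nonokipol), so the final letter is not what conditions the rule; the number of vowels is.
"zepahfoh" has 3 vowels. The stems with 3 vowels (nokipol → nonokipol, lusiroh → lulusiroh) repeat the first consonant+vowel as a prefix.
So zepahfoh → zezepahfoh.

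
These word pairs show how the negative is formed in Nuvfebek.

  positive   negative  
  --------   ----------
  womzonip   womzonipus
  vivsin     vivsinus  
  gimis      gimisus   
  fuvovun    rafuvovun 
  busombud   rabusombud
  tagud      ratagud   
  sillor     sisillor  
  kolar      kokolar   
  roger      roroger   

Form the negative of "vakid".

"vakid" has last vowel 'i'. The stems whose last vowel is 'i' (womzonip → womzonipus, vivsin → vivsinus, gimis → gimisus) add -us.
The other patterns: stems whose last vowel is 'u' add the prefix ra-; stems whose last vowel is 'a', 'e' or 'o' repeat the first consonant+vowel as a prefix.
So vakid → vakidus.

vakidus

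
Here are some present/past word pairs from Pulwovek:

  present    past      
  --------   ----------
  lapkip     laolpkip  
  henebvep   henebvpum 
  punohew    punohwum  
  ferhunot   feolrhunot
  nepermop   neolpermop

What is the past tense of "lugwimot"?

henebvep and nepermop both end in -p yet inflect differently (henebvpum, neolpermop), so the final letter is not what conditions the rule; the last vowel is.
"lugwimot" has last vowel 'o'. The stems whose last vowel is 'o' (ferhunot → feolrhunot, nepermop → neolpermop) insert -ol- after the first vowel.
The other pattern: stems whose last vowel is 'e' delete the last vowel and add -um.
So lugwimot → luolgwimot.

luolgwimot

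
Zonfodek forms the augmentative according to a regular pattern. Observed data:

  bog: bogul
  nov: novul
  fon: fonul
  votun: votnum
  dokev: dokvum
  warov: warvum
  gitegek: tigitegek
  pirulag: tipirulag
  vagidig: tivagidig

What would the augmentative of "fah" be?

fahul

fon and votun both end in -n yet inflect differently (fonul, votnum), so the final letter is not what conditions the rule; the number of vowels is.
"fah" has 1 vowel. The stems with 1 vowel (bog → bogul, nov → novul, fon → fonul) add -ul.
So fah → fahul.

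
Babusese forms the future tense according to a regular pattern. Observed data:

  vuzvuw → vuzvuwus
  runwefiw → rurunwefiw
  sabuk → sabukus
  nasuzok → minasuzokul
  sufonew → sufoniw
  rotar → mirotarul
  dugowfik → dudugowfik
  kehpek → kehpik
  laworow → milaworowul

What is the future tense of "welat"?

miwelatul

"welat" has last vowel 'a'. The one such stem in the data (rotar → mirotarul) adds mi- … -ul around the stem, so the same rule applies.
The other patterns: stems whose last vowel is 'u' add -us; stems whose last vowel is 'e' change the last vowel to 'i'; stems whose last vowel is 'i' repeat the first consonant+vowel as a prefix.
So welat → miwelatul.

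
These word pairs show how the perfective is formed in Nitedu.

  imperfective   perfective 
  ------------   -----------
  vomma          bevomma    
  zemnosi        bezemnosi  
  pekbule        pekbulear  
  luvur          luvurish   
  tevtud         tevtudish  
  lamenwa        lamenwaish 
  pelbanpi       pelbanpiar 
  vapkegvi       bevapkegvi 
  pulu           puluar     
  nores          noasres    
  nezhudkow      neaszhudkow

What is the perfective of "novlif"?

zemnosi and pelbanpi both end in -i yet inflect differently (bezemnosi, pelbanpiar), so the final letter is not what conditions the rule; the first letter is.
"novlif" begins with n-. The stems beginning with n- (nores → noasres, nezhudkow → neaszhudkow) insert -as- after the first vowel.
The other patterns: stems beginning with v- or z- add the prefix be-; stems beginning with p- add -ar; stems beginning with l- or t- add -ish.
So novlif → noasvlif.

noasvlif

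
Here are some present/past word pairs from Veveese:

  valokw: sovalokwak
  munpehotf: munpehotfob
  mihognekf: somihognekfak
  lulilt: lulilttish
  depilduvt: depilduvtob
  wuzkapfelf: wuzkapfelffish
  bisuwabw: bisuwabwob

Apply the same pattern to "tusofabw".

tusofabwob

wuzkapfelf and mihognekf both end in -f yet inflect differently (wuzkapfelffish, somihognekfak), so the final letter is not what conditions the rule; the second-to-last letter is.
"tusofabw" has second-to-last letter 'b'. The one such stem in the data (bisuwabw → bisuwabwob) adds -ob, so the same rule applies.
So tusofabw → tusofabwob.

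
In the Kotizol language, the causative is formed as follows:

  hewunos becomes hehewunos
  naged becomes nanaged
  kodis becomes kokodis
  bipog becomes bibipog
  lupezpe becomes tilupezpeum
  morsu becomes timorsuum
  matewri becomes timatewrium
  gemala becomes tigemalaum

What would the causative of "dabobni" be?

tidabobnium

naged and lupezpe both have last vowel 'e' yet inflect differently (nanaged, tilupezpeum), so the last vowel is not what conditions the rule; whether the stem ends in a vowel or a consonant is.
"dabobni" ends in a vowel. The stems ending in a vowel (lupezpe → tilupezpeum, morsu → timorsuum, matewri → timatewrium) add ti- … -um around the stem.
The other pattern: stems ending in a consonant repeat the first consonant+vowel as a prefix.
So dabobni → tidabobnium.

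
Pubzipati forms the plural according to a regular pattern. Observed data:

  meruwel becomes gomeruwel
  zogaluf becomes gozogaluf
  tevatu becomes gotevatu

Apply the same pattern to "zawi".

Every pair shown (meruwel → gomeruwel, zogaluf → gozogaluf, tevatu → gotevatu) follows the same rule: add the prefix go-.
So zawi → gozawi.

gozawi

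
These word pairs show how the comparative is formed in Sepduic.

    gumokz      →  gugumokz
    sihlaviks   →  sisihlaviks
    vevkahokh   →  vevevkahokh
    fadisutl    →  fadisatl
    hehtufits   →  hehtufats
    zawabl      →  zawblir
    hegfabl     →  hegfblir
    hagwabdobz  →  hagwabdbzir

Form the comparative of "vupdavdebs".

"vupdavdebs" has second-to-last letter 'b'. The stems whose second-to-last letter is 'b' (zawabl → zawblir, hegfabl → hegfblir, hagwabdobz → hagwabdbzir) delete the last vowel and add -ir.
The other patterns: stems whose second-to-last letter is 'k' repeat the first consonant+vowel as a prefix; stems whose second-to-last letter is 't' change the last vowel to 'a'.
So vupdavdebs → vupdavdbsir.

vupdavdbsir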